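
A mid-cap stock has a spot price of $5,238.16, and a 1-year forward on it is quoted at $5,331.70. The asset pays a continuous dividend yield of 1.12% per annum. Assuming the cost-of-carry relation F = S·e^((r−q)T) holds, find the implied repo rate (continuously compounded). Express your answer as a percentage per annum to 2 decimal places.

2.89%

From F = S·e^((r−q)T): (r − q) = ln(F/S)/T
ln(5331.70/5238.16) = ln(1.017857) = 0.017699
(r − q) = 0.017699 / (1) = 0.017699
r = ln(F/S)/T + q = 0.017699 + 0.0112 = 0.028899
r = 2.89%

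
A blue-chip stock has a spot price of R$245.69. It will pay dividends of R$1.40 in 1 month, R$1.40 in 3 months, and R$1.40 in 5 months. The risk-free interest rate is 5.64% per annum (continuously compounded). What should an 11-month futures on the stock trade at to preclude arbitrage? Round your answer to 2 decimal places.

PV(dividends) I = 1.40·e^(−0.0564·1/12) + 1.40·e^(−0.0564·3/12) + 1.40·e^(−0.0564·5/12)
I = 1.3934 + 1.3804 + 1.3675 = 4.1413
F = (S − I)·e^(rT) = (245.69 − 4.1413) · e^(0.0564·11/12)
= 241.5487 · e^0.051700 = 241.5487 × 1.053060 = R$254.37

R$254.37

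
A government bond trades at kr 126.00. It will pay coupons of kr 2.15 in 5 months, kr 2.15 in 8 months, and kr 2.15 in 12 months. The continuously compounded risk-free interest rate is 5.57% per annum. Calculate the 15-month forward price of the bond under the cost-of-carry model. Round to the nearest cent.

kr 128.43

PV(coupons) I = 2.15·e^(−0.0557·5/12) + 2.15·e^(−0.0557·8/12) + 2.15·e^(−0.0557·12/12)
I = 2.1007 + 2.0716 + 2.0335 = 6.2058
F = (S − I)·e^(rT) = (126.00 − 6.2058) · e^(0.0557·15/12)
= 119.7942 · e^0.069625 = 119.7942 × 1.072106 = kr 128.43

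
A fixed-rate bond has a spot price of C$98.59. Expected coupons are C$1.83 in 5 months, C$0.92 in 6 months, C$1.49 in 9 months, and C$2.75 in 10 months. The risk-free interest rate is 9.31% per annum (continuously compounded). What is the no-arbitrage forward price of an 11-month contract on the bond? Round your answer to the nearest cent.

PV(coupons) I = 1.83·e^(−0.0931·5/12) + 0.92·e^(−0.0931·6/12) + 1.49·e^(−0.0931·9/12) + 2.75·e^(−0.0931·10/12)
I = 1.7604 + 0.8782 + 1.3895 + 2.5447 = 6.5728
F = (S − I)·e^(rT) = (98.59 − 6.5728) · e^(0.0931·11/12)
= 92.0172 · e^0.085342 = 92.0172 × 1.089089 = C$100.21

C$100.21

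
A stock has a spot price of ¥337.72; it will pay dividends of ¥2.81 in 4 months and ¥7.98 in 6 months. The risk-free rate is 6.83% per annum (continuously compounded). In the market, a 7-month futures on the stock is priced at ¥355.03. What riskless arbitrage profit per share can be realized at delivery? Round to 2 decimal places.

PV(dividends) I = 2.81·e^(−0.0683·4/12) + 7.98·e^(−0.0683·6/12) = 10.4588
Fair futures F* = (S − I)·e^(rT) = (337.72 − 10.4588)·e^0.039842 = 327.2612 × 1.040646 = 340.5631
Market ¥355.03 > fair 340.5631: forward overpriced → cash-and-carry (borrow at r, buy the stock and collect the dividends, short the forward).
Profit at T = |F_mkt − F*| = |355.03 − 340.5631| = ¥14.47 per share

¥14.47 per share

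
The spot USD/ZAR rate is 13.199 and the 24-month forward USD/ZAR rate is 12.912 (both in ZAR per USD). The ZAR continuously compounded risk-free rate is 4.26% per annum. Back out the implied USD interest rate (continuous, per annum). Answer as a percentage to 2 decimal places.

5.36%

F = S·e^((r_ZAR − r_USD)T) ⇒ r_USD = r_ZAR − ln(F/S)/T
ln(12.912/13.199) = -0.021984; /(24/12) = -0.010992
r_USD = 0.0426 + 0.010992 = 0.053592
r_USD = 5.36%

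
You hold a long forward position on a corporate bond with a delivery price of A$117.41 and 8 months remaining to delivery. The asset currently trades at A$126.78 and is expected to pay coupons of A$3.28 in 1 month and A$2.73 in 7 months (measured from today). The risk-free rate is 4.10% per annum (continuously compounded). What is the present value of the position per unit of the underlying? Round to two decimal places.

A$6.60

PV(remaining coupons) I = 3.28·e^(−0.0410·1/12) + 2.73·e^(−0.0410·7/12) = 5.9343
Current forward F = (S − I)·e^(rT) = (126.78 − 5.9343)·e^(0.0410·8/12) = 120.8457 × 1.027710 = 124.1943
Value (long) = (F − K)·e^(−rT) = (124.1943 − 117.41) × 0.973037 = 6.6014
Value = A$6.60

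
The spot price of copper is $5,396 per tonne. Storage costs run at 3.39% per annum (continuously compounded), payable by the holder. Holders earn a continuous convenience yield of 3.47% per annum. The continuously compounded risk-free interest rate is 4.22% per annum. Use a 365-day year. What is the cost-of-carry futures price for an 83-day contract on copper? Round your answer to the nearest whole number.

$5,447 per tonne

Net carry = r + u − y = 0.0422 + 0.0339 − 0.0347 = 0.0414
F = S·e^((r+u−y)T) = 5396 · e^(0.0414 × 83/365) = 5396 · e^0.009414
= 5396 × 1.009458 = $5,447 per tonne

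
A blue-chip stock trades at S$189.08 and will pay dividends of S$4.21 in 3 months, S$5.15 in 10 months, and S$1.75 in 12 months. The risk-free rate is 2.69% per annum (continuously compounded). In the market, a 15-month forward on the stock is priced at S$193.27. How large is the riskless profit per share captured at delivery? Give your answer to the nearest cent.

S$9.02 per share

PV(dividends) I = 4.21·e^(−0.0269·3/12) + 5.15·e^(−0.0269·10/12) + 1.75·e^(−0.0269·12/12) = 10.9212
Fair forward F* = (S − I)·e^(rT) = (189.08 − 10.9212)·e^0.033625 = 178.1588 × 1.034197 = 184.2513
Market S$193.27 > fair 184.2513: forward overpriced → cash-and-carry (borrow at r, buy the stock and collect the dividends, short the forward).
Profit at T = |F_mkt − F*| = |193.27 − 184.2513| = S$9.02 per share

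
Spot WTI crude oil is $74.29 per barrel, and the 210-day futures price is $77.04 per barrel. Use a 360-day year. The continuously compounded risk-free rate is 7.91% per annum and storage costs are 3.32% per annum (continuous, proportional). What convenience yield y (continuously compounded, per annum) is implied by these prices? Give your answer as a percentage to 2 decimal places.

5.00%

F = S·e^((r+u−y)T) ⇒ (r+u−y) = ln(F/S)/T
ln(77.04/74.29) = 0.036348; /T ⇒ 0.062311
y = r + u − ln(F/S)/T = 0.0791 + 0.0332 − 0.062311 = 0.049989
y = 5.00%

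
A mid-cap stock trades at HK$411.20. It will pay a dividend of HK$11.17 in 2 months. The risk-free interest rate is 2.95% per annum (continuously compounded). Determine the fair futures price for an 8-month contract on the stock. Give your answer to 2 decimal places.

PV(dividends) I = 11.17·e^(−0.0295·2/12)
I = 11.1152
F = (S − I)·e^(rT) = (411.20 − 11.1152) · e^(0.0295·8/12)
= 400.0848 · e^0.019667 = 400.0848 × 1.019862 = HK$408.03

HK$408.03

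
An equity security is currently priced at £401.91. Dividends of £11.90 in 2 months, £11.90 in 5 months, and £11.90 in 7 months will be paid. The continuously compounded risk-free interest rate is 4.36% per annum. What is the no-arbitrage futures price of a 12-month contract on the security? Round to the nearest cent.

PV(dividends) I = 11.90·e^(−0.0436·2/12) + 11.90·e^(−0.0436·5/12) + 11.90·e^(−0.0436·7/12)
I = 11.8138 + 11.6858 + 11.6012 = 35.1008
F = (S − I)·e^(rT) = (401.91 − 35.1008) · e^(0.0436·12/12)
= 366.8092 · e^0.043600 = 366.8092 × 1.044564 = £383.16

£383.16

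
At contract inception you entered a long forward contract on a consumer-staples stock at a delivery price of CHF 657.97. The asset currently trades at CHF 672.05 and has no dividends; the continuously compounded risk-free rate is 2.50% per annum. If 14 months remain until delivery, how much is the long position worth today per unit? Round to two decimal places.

Current fair forward for the remaining 14 months: F = S·e^(r·T), r = 0.0250
F = 672.05 · e^(0.0250 × 14/12) = 672.05 × 1.029596 = 691.9400
Value of long forward = (F − K)·e^(−rT) = (691.9400 − 657.97) · e^(−0.0250·14/12)
= 33.9700 × 0.971255 = 32.99

CHF 32.99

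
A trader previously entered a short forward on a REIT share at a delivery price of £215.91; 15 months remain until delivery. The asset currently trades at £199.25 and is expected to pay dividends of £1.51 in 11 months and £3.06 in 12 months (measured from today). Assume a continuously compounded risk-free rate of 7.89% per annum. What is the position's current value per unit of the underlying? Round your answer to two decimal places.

£0.61

PV(remaining dividends) I = 1.51·e^(−0.0789·11/12) + 3.06·e^(−0.0789·12/12) = 4.2325
Current forward F = (S − I)·e^(rT) = (199.25 − 4.2325)·e^(0.0789·15/12) = 195.0175 × 1.103652 = 215.2315
Value (long) = (F − K)·e^(−rT) = (215.2315 − 215.91) × 0.906082 = -0.6148
Short position value = −(long value) = £0.61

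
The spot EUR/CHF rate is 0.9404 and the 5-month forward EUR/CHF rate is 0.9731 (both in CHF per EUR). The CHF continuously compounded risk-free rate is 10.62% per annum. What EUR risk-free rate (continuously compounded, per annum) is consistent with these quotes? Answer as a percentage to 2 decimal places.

2.42%

F = S·e^((r_CHF − r_EUR)T) ⇒ r_EUR = r_CHF − ln(F/S)/T
ln(0.9731/0.9404) = 0.034182; /(5/12) = 0.082037
r_EUR = 0.1062 − 0.082037 = 0.024163
r_EUR = 2.42%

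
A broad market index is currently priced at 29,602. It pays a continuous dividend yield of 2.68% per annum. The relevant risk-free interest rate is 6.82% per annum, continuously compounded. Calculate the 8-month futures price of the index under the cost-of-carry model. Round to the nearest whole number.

30,430

F = S·e^((r − q)T) = 29602 · e^((0.0682 − 0.0268) × 8/12)
= 29602 · e^0.027600 = 29602 × 1.027984
F = 30,430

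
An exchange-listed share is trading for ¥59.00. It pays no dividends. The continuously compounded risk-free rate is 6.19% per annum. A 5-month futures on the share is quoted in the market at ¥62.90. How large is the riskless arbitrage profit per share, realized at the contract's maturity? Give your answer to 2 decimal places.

Fair futures: F* = S·e^(carry·T), with carry = r = 0.0619
F* = 59.00 · e^(0.0619 × 5/12) = 59.00 · e^0.025792 = 59.00 × 1.026127 = ¥60.5415
Market ¥62.90 > fair ¥60.5415: forward overpriced → cash-and-carry (buy spot, short the forward).
At maturity, profit = |F_mkt − F*| = |62.90 − 60.5415| = ¥2.36 per share

¥2.36 per share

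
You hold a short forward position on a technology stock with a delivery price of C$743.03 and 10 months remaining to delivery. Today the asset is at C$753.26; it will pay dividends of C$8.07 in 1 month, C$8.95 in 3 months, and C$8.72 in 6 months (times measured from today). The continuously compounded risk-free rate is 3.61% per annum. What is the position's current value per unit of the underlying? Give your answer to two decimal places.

PV(remaining dividends) I = 8.07·e^(−0.0361·1/12) + 8.95·e^(−0.0361·3/12) + 8.72·e^(−0.0361·6/12) = 25.4794
Current forward F = (S − I)·e^(rT) = (753.26 − 25.4794)·e^(0.0361·10/12) = 727.7806 × 1.030540 = 750.0070
Value (long) = (F − K)·e^(−rT) = (750.0070 − 743.03) × 0.970365 = 6.7702
Short position value = −(long value) = -C$6.77

-C$6.77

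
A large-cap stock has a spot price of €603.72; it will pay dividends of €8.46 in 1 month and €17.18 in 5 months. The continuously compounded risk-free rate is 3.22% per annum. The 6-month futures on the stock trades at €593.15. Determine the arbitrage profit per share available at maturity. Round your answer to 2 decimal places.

€5.43 per share

PV(dividends) I = 8.46·e^(−0.0322·1/12) + 17.18·e^(−0.0322·5/12) = 25.3884
Fair futures F* = (S − I)·e^(rT) = (603.72 − 25.3884)·e^0.016100 = 578.3316 × 1.016230 = 587.7179
Market €593.15 > fair 587.7179: forward overpriced → cash-and-carry (borrow at r, buy the stock and collect the dividends, short the forward).
Profit at T = |F_mkt − F*| = |593.15 − 587.7179| = €5.43 per share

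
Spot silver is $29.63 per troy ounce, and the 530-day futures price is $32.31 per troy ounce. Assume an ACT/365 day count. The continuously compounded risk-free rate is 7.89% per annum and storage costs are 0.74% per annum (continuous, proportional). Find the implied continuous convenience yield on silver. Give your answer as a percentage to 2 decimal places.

2.67%

F = S·e^((r+u−y)T) ⇒ (r+u−y) = ln(F/S)/T
ln(32.31/29.63) = 0.086589; /T ⇒ 0.059632
y = r + u − ln(F/S)/T = 0.0789 + 0.0074 − 0.059632 = 0.026668
y = 2.67%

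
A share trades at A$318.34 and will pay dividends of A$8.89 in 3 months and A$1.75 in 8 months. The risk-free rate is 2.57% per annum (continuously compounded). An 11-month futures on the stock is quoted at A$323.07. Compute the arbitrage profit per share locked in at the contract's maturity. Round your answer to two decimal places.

PV(dividends) I = 8.89·e^(−0.0257·3/12) + 1.75·e^(−0.0257·8/12) = 10.5533
Fair futures F* = (S − I)·e^(rT) = (318.34 − 10.5533)·e^0.023558 = 307.7867 × 1.023838 = 315.1237
Market A$323.07 > fair 315.1237: forward overpriced → cash-and-carry (borrow at r, buy the stock and collect the dividends, short the forward).
Profit at T = |F_mkt − F*| = |323.07 − 315.1237| = A$7.95 per share

A$7.95 per share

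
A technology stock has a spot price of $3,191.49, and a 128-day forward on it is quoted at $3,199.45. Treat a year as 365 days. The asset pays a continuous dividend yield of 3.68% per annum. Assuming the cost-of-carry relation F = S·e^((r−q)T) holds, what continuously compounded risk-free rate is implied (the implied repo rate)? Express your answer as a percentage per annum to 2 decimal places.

From F = S·e^((r−q)T): (r − q) = ln(F/S)/T
ln(3199.45/3191.49) = ln(1.002494) = 0.002491
(r − q) = 0.002491 / (128/365) = 0.007103
r = ln(F/S)/T + q = 0.007103 + 0.0368 = 0.043903
r = 4.39%

4.39%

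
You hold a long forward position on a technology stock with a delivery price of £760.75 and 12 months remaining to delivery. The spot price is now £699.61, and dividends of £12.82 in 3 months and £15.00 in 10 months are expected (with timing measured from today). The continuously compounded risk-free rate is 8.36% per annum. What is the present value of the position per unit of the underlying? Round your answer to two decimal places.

-£26.67

PV(remaining dividends) I = 12.82·e^(−0.0836·3/12) + 15.00·e^(−0.0836·10/12) = 26.5454
Current forward F = (S − I)·e^(rT) = (699.61 − 26.5454)·e^(0.0836·12/12) = 673.0646 × 1.087194 = 731.7518
Value (long) = (F − K)·e^(−rT) = (731.7518 − 760.75) × 0.919799 = -26.6725
Value = -£26.67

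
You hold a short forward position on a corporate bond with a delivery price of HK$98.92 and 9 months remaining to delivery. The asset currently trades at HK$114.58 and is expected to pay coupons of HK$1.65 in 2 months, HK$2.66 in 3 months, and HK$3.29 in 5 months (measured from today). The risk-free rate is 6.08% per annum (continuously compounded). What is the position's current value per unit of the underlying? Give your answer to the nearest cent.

PV(remaining coupons) I = 1.65·e^(−0.0608·2/12) + 2.66·e^(−0.0608·3/12) + 3.29·e^(−0.0608·5/12) = 7.4609
Current forward F = (S − I)·e^(rT) = (114.58 − 7.4609)·e^(0.0608·9/12) = 107.1191 × 1.046656 = 112.1168
Value (long) = (F − K)·e^(−rT) = (112.1168 − 98.92) × 0.955424 = 12.6085
Short position value = −(long value) = -HK$12.61

-HK$12.61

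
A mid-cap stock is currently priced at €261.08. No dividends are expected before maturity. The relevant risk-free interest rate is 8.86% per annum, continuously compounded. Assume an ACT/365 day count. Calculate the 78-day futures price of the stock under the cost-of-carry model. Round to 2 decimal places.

F = S·e^(rT) = 261.08 · e^(0.0886 × 78/365)
= 261.08 · e^0.018934 = 261.08 × 1.019114
F = €266.07

€266.07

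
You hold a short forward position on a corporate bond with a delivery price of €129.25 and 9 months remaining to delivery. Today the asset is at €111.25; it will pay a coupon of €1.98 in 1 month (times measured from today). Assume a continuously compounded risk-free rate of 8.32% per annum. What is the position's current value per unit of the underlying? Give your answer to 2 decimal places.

€12.15

PV(remaining coupons) I = 1.98·e^(−0.0832·1/12) = 1.9663
Current forward F = (S − I)·e^(rT) = (111.25 − 1.9663)·e^(0.0832·9/12) = 109.2837 × 1.064388 = 116.3203
Value (long) = (F − K)·e^(−rT) = (116.3203 − 129.25) × 0.939507 = -12.1475
Short position value = −(long value) = €12.15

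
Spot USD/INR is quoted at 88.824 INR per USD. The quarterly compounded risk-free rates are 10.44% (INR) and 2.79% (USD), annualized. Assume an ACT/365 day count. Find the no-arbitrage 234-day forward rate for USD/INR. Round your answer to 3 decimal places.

93.215

By covered interest parity, F = S · (1+r_INR/4)^(4T) / (1+r_USD/4)^(4T)
= 88.824 × 1.068303 / 1.017984 = 88.824 × 1.049430
F = 93.215 INR per USD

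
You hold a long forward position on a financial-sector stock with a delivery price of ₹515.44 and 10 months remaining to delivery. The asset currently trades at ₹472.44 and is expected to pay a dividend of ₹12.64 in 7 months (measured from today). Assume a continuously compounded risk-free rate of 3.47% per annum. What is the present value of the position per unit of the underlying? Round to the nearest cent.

PV(remaining dividends) I = 12.64·e^(−0.0347·7/12) = 12.3867
Current forward F = (S − I)·e^(rT) = (472.44 − 12.3867)·e^(0.0347·10/12) = 460.0533 × 1.029339 = 473.5508
Value (long) = (F − K)·e^(−rT) = (473.5508 − 515.44) × 0.971497 = -40.6952
Value = -₹40.70

-₹40.70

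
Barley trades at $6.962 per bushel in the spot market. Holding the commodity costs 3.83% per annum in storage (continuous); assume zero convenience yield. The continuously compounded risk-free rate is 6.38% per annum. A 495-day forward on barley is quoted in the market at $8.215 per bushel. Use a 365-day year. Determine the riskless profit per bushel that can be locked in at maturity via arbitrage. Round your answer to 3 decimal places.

$0.219 per bushel

Fair forward: F* = S·e^(carry·T), with carry = (r + u) = 0.0638 + 0.0383 = 0.1021
F* = 6.962 · e^(0.1021 × 495/365) = 6.962 · e^0.138464 = 6.962 × 1.148508 = $7.9959
Market $8.215 > fair $7.9959: forward overpriced → cash-and-carry (buy spot, short the forward).
At maturity, profit = |F_mkt − F*| = |8.215 − 7.9959| = $0.219 per bushel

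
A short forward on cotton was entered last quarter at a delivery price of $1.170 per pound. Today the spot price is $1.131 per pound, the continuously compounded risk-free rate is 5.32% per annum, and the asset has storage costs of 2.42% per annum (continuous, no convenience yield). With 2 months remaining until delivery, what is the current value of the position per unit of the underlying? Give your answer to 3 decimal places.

Current fair forward for the remaining 2 months: F = S·e^((r + u)·T), (r + u) = 0.0532 + 0.0242 = 0.0774
F = 1.131 · e^(0.0774 × 2/12) = 1.131 × 1.012984 = 1.1457
Value of long forward = (F − K)·e^(−rT) = (1.1457 − 1.170) · e^(−0.0532·2/12)
= -0.0243 × 0.991173 = -0.024
Short position value = −(long value) = $0.024

$0.024 per pound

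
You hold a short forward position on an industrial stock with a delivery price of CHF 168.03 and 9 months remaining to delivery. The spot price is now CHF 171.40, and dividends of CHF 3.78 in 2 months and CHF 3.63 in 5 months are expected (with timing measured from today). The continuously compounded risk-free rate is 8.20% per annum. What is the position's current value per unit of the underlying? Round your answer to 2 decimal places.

-CHF 6.16

PV(remaining dividends) I = 3.78·e^(−0.0820·2/12) + 3.63·e^(−0.0820·5/12) = 7.2368
Current forward F = (S − I)·e^(rT) = (171.40 − 7.2368)·e^(0.0820·9/12) = 164.1632 × 1.063430 = 174.5761
Value (long) = (F − K)·e^(−rT) = (174.5761 − 168.03) × 0.940353 = 6.1556
Short position value = −(long value) = -CHF 6.16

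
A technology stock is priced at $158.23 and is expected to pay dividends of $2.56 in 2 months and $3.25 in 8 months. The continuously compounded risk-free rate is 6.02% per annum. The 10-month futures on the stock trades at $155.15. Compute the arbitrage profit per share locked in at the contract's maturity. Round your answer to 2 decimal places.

PV(dividends) I = 2.56·e^(−0.0602·2/12) + 3.25·e^(−0.0602·8/12) = 5.6566
Fair futures F* = (S − I)·e^(rT) = (158.23 − 5.6566)·e^0.050167 = 152.5734 × 1.051447 = 160.4228
Market $155.15 < fair 160.4228: forward underpriced → reverse cash-and-carry (short the stock, invest proceeds at r, pay the dividends, go long the forward).
Profit at T = |F_mkt − F*| = |155.15 − 160.4228| = $5.27 per share

$5.27 per share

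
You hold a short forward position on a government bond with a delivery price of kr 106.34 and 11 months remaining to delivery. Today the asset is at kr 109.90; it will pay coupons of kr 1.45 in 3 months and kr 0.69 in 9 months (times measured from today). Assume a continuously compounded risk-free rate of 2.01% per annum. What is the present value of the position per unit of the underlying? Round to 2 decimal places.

-kr 3.38

PV(remaining coupons) I = 1.45·e^(−0.0201·3/12) + 0.69·e^(−0.0201·9/12) = 2.1224
Current forward F = (S − I)·e^(rT) = (109.90 − 2.1224)·e^(0.0201·11/12) = 107.7776 × 1.018596 = 109.7818
Value (long) = (F − K)·e^(−rT) = (109.7818 − 106.34) × 0.981744 = 3.3790
Short position value = −(long value) = -kr 3.38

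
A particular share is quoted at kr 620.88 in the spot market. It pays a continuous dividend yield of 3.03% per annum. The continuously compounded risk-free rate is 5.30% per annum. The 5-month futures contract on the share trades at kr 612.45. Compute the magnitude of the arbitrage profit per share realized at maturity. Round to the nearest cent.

Fair futures: F* = S·e^(carry·T), with carry = (r − q) = 0.0530 − 0.0303 = 0.0227
F* = 620.88 · e^(0.0227 × 5/12) = 620.88 · e^0.009458 = 620.88 × 1.009503 = kr 626.7802
Market kr 612.45 < fair kr 626.7802: forward underpriced → reverse cash-and-carry (short spot, go long the forward).
At maturity, profit = |F_mkt − F*| = |612.45 − 626.7802| = kr 14.33 per share

kr 14.33 per share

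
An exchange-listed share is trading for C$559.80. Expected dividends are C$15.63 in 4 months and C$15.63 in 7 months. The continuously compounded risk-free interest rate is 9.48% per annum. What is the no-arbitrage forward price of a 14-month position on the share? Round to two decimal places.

PV(dividends) I = 15.63·e^(−0.0948·4/12) + 15.63·e^(−0.0948·7/12)
I = 15.1438 + 14.7891 = 29.9329
F = (S − I)·e^(rT) = (559.80 − 29.9329) · e^(0.0948·14/12)
= 529.8671 · e^0.110600 = 529.8671 × 1.116948 = C$591.83

C$591.83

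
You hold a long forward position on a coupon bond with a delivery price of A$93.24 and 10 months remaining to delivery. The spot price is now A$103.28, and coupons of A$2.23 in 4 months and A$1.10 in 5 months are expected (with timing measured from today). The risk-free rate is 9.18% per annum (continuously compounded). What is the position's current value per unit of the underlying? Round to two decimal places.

A$13.69

PV(remaining coupons) I = 2.23·e^(−0.0918·4/12) + 1.10·e^(−0.0918·5/12) = 3.2215
Current forward F = (S − I)·e^(rT) = (103.28 − 3.2215)·e^(0.0918·10/12) = 100.0585 × 1.079502 = 108.0134
Value (long) = (F − K)·e^(−rT) = (108.0134 − 93.24) × 0.926353 = 13.6854
Value = A$13.69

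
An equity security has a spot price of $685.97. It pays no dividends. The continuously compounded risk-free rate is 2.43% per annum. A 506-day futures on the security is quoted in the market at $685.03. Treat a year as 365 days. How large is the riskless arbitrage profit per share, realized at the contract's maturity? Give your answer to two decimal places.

Fair futures: F* = S·e^(carry·T), with carry = r = 0.0243
F* = 685.97 · e^(0.0243 × 506/365) = 685.97 · e^0.033687 = 685.97 × 1.034261 = $709.4720
Market $685.03 < fair $709.4720: forward underpriced → reverse cash-and-carry (short spot, go long the forward).
At maturity, profit = |F_mkt − F*| = |685.03 − 709.4720| = $24.44 per share

$24.44 per share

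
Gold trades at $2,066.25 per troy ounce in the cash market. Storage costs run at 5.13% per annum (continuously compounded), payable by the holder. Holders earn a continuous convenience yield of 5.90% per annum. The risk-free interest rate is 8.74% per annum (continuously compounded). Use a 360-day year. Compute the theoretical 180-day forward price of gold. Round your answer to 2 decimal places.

$2,150.25 per troy ounce

Net carry = r + u − y = 0.0874 + 0.0513 − 0.0590 = 0.0797
F = S·e^((r+u−y)T) = 2066.25 · e^(0.0797 × 180/360) = 2066.25 · e^0.03985000
= 2066.25 × 1.04065466 = $2,150.25 per troy ounce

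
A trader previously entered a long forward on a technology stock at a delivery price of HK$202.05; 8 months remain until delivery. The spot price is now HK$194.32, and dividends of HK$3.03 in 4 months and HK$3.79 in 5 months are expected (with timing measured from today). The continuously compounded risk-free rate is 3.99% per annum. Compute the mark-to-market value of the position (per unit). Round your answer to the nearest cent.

-HK$9.14

PV(remaining dividends) I = 3.03·e^(−0.0399·4/12) + 3.79·e^(−0.0399·5/12) = 6.7175
Current forward F = (S − I)·e^(rT) = (194.32 − 6.7175)·e^(0.0399·8/12) = 187.6025 × 1.026957 = 192.6597
Value (long) = (F − K)·e^(−rT) = (192.6597 − 202.05) × 0.973751 = -9.1438
Value = -HK$9.14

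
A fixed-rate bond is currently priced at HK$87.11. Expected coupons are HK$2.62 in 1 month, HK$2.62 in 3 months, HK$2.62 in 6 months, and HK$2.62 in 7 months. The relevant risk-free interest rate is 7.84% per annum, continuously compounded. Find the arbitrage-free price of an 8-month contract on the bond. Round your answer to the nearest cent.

PV(coupons) I = 2.62·e^(−0.0784·1/12) + 2.62·e^(−0.0784·3/12) + 2.62·e^(−0.0784·6/12) + 2.62·e^(−0.0784·7/12)
I = 2.6029 + 2.5691 + 2.5193 + 2.5029 = 10.1942
F = (S − I)·e^(rT) = (87.11 − 10.1942) · e^(0.0784·8/12)
= 76.9158 · e^0.052267 = 76.9158 × 1.053657 = HK$81.04

HK$81.04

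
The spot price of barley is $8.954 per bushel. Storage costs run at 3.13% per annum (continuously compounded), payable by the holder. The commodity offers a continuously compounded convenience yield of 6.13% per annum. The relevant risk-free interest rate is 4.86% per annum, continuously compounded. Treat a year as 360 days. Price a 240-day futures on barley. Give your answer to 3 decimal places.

Net carry = r + u − y = 0.0486 + 0.0313 − 0.0613 = 0.0186
F = S·e^((r+u−y)T) = 8.954 · e^(0.0186 × 240/360) = 8.954 · e^0.012400
= 8.954 × 1.012477 = $9.066 per bushel

$9.066 per bushel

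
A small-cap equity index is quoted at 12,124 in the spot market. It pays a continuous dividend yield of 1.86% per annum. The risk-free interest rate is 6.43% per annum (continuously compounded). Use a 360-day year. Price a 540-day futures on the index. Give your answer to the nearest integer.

12,984

F = S·e^((r − q)T) = 12124 · e^((0.0643 − 0.0186) × 540/360)
= 12124 · e^0.068550 = 12124 × 1.070954
F = 12,984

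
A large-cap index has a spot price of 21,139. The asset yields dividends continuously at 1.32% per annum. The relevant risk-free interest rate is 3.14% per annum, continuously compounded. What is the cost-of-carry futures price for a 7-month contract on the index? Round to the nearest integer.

F = S·e^((r − q)T) = 21139 · e^((0.0314 − 0.0132) × 7/12)
= 21139 · e^0.010617 = 21139 × 1.010674
F = 21,365

21,365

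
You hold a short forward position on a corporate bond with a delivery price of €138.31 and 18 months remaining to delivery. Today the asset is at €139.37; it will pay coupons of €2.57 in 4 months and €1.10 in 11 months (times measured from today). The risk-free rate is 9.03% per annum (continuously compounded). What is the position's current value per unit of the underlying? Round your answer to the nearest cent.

PV(remaining coupons) I = 2.57·e^(−0.0903·4/12) + 1.10·e^(−0.0903·11/12) = 3.5064
Current forward F = (S − I)·e^(rT) = (139.37 − 3.5064)·e^(0.0903·18/12) = 135.8636 × 1.145052 = 155.5709
Value (long) = (F − K)·e^(−rT) = (155.5709 − 138.31) × 0.873323 = 15.0743
Short position value = −(long value) = -€15.07

-€15.07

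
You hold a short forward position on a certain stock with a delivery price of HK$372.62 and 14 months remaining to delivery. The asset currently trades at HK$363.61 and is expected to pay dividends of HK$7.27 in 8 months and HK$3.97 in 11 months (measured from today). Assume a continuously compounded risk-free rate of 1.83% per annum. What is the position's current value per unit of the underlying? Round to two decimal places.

PV(remaining dividends) I = 7.27·e^(−0.0183·8/12) + 3.97·e^(−0.0183·11/12) = 11.0858
Current forward F = (S − I)·e^(rT) = (363.61 − 11.0858)·e^(0.0183·14/12) = 352.5242 × 1.021580 = 360.1317
Value (long) = (F − K)·e^(−rT) = (360.1317 − 372.62) × 0.978876 = -12.2245
Short position value = −(long value) = HK$12.22

HK$12.22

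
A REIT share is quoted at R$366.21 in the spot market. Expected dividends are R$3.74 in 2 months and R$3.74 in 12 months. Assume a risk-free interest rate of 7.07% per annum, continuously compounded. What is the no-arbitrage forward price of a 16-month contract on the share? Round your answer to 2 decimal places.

R$394.52

PV(dividends) I = 3.74·e^(−0.0707·2/12) + 3.74·e^(−0.0707·12/12)
I = 3.6962 + 3.4847 = 7.1809
F = (S − I)·e^(rT) = (366.21 − 7.1809) · e^(0.0707·16/12)
= 359.0291 · e^0.094267 = 359.0291 × 1.098853 = R$394.52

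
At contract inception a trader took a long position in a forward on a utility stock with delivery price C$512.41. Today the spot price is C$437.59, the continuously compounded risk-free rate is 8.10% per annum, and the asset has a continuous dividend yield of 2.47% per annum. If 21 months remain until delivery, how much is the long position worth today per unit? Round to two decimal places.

-C$25.61

Current fair forward for the remaining 21 months: F = S·e^((r − q)·T), (r − q) = 0.0810 − 0.0247 = 0.0563
F = 437.59 · e^(0.0563 × 21/12) = 437.59 × 1.103542 = 482.8989
Value of long forward = (F − K)·e^(−rT) = (482.8989 − 512.41) · e^(−0.0810·21/12)
= -29.5111 × 0.867838 = -25.61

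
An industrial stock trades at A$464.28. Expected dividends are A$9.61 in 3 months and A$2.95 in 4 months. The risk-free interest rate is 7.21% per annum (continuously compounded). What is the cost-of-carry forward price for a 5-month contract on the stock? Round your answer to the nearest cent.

PV(dividends) I = 9.61·e^(−0.0721·3/12) + 2.95·e^(−0.0721·4/12)
I = 9.4383 + 2.8799 = 12.3182
F = (S − I)·e^(rT) = (464.28 − 12.3182) · e^(0.0721·5/12)
= 451.9618 · e^0.030042 = 451.9618 × 1.030498 = A$465.75

A$465.75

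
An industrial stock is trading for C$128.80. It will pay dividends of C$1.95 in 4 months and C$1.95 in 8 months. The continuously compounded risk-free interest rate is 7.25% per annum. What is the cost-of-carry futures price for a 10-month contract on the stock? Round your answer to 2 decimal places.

C$132.83

PV(dividends) I = 1.95·e^(−0.0725·4/12) + 1.95·e^(−0.0725·8/12)
I = 1.9034 + 1.8580 = 3.7614
F = (S − I)·e^(rT) = (128.80 − 3.7614) · e^(0.0725·10/12)
= 125.0386 · e^0.060417 = 125.0386 × 1.062279 = C$132.83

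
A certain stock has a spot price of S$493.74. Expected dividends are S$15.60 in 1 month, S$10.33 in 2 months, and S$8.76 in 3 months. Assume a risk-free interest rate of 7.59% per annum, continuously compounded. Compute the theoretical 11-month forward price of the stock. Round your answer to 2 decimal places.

S$492.55

PV(dividends) I = 15.60·e^(−0.0759·1/12) + 10.33·e^(−0.0759·2/12) + 8.76·e^(−0.0759·3/12)
I = 15.5016 + 10.2001 + 8.5953 = 34.2970
F = (S − I)·e^(rT) = (493.74 − 34.2970) · e^(0.0759·11/12)
= 459.4430 · e^0.069575 = 459.4430 × 1.072052 = S$492.55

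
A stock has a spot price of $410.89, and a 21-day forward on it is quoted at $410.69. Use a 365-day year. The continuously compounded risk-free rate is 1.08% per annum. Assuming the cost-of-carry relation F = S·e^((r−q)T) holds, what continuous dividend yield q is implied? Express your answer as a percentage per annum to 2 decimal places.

From F = S·e^((r−q)T): (r − q) = ln(F/S)/T
ln(410.69/410.89) = ln(0.999513) = -0.000487
(r − q) = -0.000487 / (21/365) = -0.008465
q = r − ln(F/S)/T = 0.0108 + 0.008465 = 0.019265
q = 1.93%

1.93%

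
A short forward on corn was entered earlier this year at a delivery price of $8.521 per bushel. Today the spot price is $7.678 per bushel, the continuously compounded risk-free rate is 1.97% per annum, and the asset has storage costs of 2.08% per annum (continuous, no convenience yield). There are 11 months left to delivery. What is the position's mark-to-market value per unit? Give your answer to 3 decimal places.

$0.543 per bushel

Current fair forward for the remaining 11 months: F = S·e^((r + u)·T), (r + u) = 0.0197 + 0.0208 = 0.0405
F = 7.678 · e^(0.0405 × 11/12) = 7.678 × 1.037823 = 7.9684
Value of long forward = (F − K)·e^(−rT) = (7.9684 − 8.521) · e^(−0.0197·11/12)
= -0.5526 × 0.982104 = -0.543
Short position value = −(long value) = $0.543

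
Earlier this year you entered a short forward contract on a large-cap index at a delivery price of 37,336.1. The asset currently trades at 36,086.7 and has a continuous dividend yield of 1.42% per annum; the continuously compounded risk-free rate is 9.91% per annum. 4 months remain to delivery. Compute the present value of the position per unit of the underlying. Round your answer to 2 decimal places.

Current fair forward for the remaining 4 months: F = S·e^((r − q)·T), (r − q) = 0.0991 − 0.0142 = 0.0849
F = 36086.7 · e^(0.0849 × 4/12) = 36086.7 × 1.02870425 = 37122.5417
Value of long forward = (F − K)·e^(−rT) = (37122.5417 − 37336.1) · e^(−0.0991·4/12)
= -213.5583 × 0.96750631 = -206.62
Short position value = −(long value) = 206.62

206.62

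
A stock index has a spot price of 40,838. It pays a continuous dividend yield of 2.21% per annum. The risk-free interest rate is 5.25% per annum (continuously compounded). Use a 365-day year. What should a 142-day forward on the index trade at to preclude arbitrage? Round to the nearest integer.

F = S·e^((r − q)T) = 40838 · e^((0.0525 − 0.0221) × 142/365)
= 40838 · e^0.011827 = 40838 × 1.011897
F = 41,324

41,324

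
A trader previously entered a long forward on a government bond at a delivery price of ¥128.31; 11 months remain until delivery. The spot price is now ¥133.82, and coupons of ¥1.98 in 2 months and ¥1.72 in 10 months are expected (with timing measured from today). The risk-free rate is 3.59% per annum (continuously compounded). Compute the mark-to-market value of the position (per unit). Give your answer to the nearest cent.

PV(remaining coupons) I = 1.98·e^(−0.0359·2/12) + 1.72·e^(−0.0359·10/12) = 3.6375
Current forward F = (S − I)·e^(rT) = (133.82 − 3.6375)·e^(0.0359·11/12) = 130.1825 × 1.033456 = 134.5379
Value (long) = (F − K)·e^(−rT) = (134.5379 − 128.31) × 0.967627 = 6.0263
Value = ¥6.03

¥6.03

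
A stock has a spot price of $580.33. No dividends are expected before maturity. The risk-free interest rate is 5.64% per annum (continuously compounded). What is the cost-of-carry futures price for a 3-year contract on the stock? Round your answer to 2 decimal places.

F = S·e^(rT) = 580.33 · e^(0.0564 × 3)
= 580.33 · e^0.169200 = 580.33 × 1.184357
F = $687.32

$687.32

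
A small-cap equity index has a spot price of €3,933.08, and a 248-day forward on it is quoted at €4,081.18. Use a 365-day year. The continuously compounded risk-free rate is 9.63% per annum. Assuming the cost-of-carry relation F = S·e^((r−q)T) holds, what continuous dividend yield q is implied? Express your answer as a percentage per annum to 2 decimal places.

4.19%

From F = S·e^((r−q)T): (r − q) = ln(F/S)/T
ln(4081.18/3933.08) = ln(1.037655) = 0.036963
(r − q) = 0.036963 / (248/365) = 0.054401
q = r − ln(F/S)/T = 0.0963 − 0.054401 = 0.041899
q = 4.19%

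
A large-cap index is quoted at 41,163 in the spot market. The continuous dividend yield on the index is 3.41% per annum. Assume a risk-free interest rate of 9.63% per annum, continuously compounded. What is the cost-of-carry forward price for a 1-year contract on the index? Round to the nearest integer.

43,805

F = S·e^((r − q)T) = 41163 · e^((0.0963 − 0.0341) × 1)
= 41163 · e^0.062200 = 41163 × 1.064175
F = 43,805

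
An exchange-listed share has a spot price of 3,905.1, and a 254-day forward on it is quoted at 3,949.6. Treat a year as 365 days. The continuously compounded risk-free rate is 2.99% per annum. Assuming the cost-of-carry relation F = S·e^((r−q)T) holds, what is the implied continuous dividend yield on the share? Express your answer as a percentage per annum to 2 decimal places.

1.36%

From F = S·e^((r−q)T): (r − q) = ln(F/S)/T
ln(3949.6/3905.1) = ln(1.011395) = 0.011331
(r − q) = 0.011331 / (254/365) = 0.016283
q = r − ln(F/S)/T = 0.0299 − 0.016283 = 0.013617
q = 1.36%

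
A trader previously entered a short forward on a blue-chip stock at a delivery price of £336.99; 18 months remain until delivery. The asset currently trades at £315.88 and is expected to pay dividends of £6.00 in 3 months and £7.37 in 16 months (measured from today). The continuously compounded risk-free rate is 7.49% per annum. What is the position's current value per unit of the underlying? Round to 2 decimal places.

PV(remaining dividends) I = 6.00·e^(−0.0749·3/12) + 7.37·e^(−0.0749·16/12) = 12.5582
Current forward F = (S − I)·e^(rT) = (315.88 − 12.5582)·e^(0.0749·18/12) = 303.3218 × 1.118904 = 339.3880
Value (long) = (F − K)·e^(−rT) = (339.3880 − 336.99) × 0.893731 = 2.1432
Short position value = −(long value) = -£2.14

-£2.14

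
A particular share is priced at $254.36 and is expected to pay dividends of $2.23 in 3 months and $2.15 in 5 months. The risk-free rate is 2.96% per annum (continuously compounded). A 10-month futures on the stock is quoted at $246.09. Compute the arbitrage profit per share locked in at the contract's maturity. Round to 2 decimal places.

$10.18 per share

PV(dividends) I = 2.23·e^(−0.0296·3/12) + 2.15·e^(−0.0296·5/12) = 4.3372
Fair futures F* = (S − I)·e^(rT) = (254.36 − 4.3372)·e^0.024667 = 250.0228 × 1.024974 = 256.2669
Market $246.09 < fair 256.2669: forward underpriced → reverse cash-and-carry (short the stock, invest proceeds at r, pay the dividends, go long the forward).
Profit at T = |F_mkt − F*| = |246.09 − 256.2669| = $10.18 per share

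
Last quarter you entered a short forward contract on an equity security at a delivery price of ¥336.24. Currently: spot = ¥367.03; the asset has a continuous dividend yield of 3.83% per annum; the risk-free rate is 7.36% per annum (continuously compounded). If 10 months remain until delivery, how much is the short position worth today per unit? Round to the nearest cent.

-¥39.26

Current fair forward for the remaining 10 months: F = S·e^((r − q)·T), (r − q) = 0.0736 − 0.0383 = 0.0353
F = 367.03 · e^(0.0353 × 10/12) = 367.03 × 1.029854 = 377.9873
Value of long forward = (F − K)·e^(−rT) = (377.9873 − 336.24) · e^(−0.0736·10/12)
= 41.7473 × 0.940510 = 39.26
Short position value = −(long value) = -¥39.26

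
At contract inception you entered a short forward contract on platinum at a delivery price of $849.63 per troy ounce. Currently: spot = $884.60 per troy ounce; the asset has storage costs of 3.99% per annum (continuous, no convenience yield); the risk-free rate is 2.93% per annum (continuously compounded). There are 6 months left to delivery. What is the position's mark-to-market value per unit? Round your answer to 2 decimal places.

Current fair forward for the remaining 6 months: F = S·e^((r + u)·T), (r + u) = 0.0293 + 0.0399 = 0.0692
F = 884.60 · e^(0.0692 × 6/12) = 884.60 × 1.035206 = 915.7432
Value of long forward = (F − K)·e^(−rT) = (915.7432 − 849.63) · e^(−0.0293·6/12)
= 66.1132 × 0.985457 = 65.15
Short position value = −(long value) = -$65.15

-$65.15 per troy ounce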